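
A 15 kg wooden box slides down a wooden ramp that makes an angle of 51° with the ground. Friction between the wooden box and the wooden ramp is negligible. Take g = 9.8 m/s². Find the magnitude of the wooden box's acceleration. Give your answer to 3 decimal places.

7.616 m/s²

Resolving the weight along the incline: the component pulling the wooden box down the slope is mg sin 51° = 15 × 9.8 × 0.7771 = 114.234 N, and the normal force is N = mg cos 51° = 15 × 9.8 × 0.6293 = 92.507 N.
With no friction the net force along the incline is 114.234 N, so a = g sin 51° = 114.234 / 15 = 7.6156 m/s².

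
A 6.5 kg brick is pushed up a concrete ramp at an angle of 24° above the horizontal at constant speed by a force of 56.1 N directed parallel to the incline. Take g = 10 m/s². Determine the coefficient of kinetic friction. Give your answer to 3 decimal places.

0.500

At constant speed ΣF = 0 along the incline. The applied 56.1 N acts up the slope; the weight component mg sin 24° = 26.438 N and kinetic friction μN both act down the slope.
So 56.1 = 26.438 + μ × 59.380, giving μ = (56.1 − 26.438) / 59.380 = 0.4995.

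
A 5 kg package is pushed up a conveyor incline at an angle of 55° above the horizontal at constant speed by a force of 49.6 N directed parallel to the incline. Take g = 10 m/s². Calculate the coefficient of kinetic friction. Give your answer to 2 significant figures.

0.30

At constant speed ΣF = 0 along the incline. The applied 49.6 N acts up the slope; the weight component mg sin 55° = 40.958 N and kinetic friction μN both act down the slope.
So 49.6 = 40.958 + μ × 28.679, giving μ = (49.6 − 40.958) / 28.679 = 0.3013.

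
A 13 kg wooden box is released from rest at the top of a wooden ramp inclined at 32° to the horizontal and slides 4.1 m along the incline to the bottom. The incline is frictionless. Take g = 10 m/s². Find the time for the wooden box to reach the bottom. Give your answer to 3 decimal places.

The weight component along the incline is mg sin 32° = 68.890 N and the normal force is N = mg cos 32° = 110.246 N.
With no friction, a = g sin 32° = 5.2992 m/s².
Starting from rest, L = ½at², so t = √(2L/a) = √(2 × 4.1 / 5.2992) = 1.2439 s.

1.244 s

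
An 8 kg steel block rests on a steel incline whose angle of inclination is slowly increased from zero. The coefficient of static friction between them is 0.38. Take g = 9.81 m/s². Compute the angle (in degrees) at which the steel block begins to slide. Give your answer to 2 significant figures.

21°

At the threshold of sliding, static friction is at its maximum μ_s N and exactly balances the weight component along the incline: mg sin θ = μ_s mg cos θ.
Hence tan θ = μ_s = 0.38, so θ = arctan(0.38) = 20.8068°.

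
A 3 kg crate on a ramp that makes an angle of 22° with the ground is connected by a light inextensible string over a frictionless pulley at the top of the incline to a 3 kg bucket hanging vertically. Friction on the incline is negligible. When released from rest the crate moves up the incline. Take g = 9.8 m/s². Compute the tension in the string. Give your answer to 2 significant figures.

For the crate on the incline: the weight component along the slope is m₁g sin 22° = 3 × 9.8 × 0.3746 = 11.013 N and the normal force is N = m₁g cos 22° = 27.259 N.
Newton's second law for the crate (up-slope positive): T − 11.013 = 3 a. For the hanging bucket (downward positive): 3 × 9.8 − T = 3 a.
Adding the two equations eliminates T: 18.387 = 6 a, so a = 3.0645 m/s².
Then from the hanging bucket's equation, T = 3 × (9.8 − 3.0645) = 20.207 N.

20 N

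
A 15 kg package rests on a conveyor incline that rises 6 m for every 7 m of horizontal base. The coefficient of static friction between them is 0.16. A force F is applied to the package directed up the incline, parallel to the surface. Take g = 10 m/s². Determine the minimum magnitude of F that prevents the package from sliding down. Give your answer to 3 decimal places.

79.397 N

The normal force is N = mg cos 40.60° = 113.888 N. With F at its minimum the package is on the verge of sliding down, so static friction is at its maximum μ_s N = 0.16 × 113.888 = 18.222 N and acts up the slope.
Equilibrium along the incline: F + μ_s N = mg sin 40.60°, so F = 97.619 − 18.222 = 79.397 N.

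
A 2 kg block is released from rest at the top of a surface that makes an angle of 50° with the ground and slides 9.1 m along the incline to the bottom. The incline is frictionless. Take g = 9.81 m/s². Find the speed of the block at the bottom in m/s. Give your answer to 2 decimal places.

11.69 m/s

The weight component along the incline is mg sin 50° = 15.030 N and the normal force is N = mg cos 50° = 12.611 N.
With no friction, a = g sin 50° = 7.5149 m/s².
Starting from rest over a distance of 9.1 m, v² = 2aL = 2 × 7.5149 × 9.1 = 136.7712, so v = 11.6949 m/s.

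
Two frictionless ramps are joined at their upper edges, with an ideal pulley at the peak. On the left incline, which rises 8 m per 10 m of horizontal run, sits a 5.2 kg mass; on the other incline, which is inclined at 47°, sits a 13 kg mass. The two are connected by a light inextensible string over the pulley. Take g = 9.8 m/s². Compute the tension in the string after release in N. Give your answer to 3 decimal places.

49.360 N

Resolve each weight along its own incline: the 5.2 kg mass has component 5.2 × 9.8 × sin 38.66° = 31.834 N down its slope, and the 13 kg mass has 13 × 9.8 × sin 47° = 93.174 N down its slope.
The 13 kg side's 93.174 N exceeds the other side's 31.834 N, so that mass slides down and the 5.2 kg mass slides up. Taking that direction as positive, Newton's second law for the whole system gives 93.174 − 31.834 = (5.2 + 13) a, so a = 61.340 / 18.2 = 3.3703 m/s².
For the 5.2 kg mass (up-slope positive): T − 31.834 = 5.2 × 3.3703, so T = 49.360 N.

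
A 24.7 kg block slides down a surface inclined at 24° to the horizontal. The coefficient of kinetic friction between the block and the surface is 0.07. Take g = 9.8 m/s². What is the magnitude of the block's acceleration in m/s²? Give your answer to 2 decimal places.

Resolving the weight along the incline: the component pulling the block down the slope is mg sin 24° = 24.7 × 9.8 × 0.4067 = 98.446 N, and the normal force is N = mg cos 24° = 24.7 × 9.8 × 0.9135 = 221.122 N.
Kinetic friction acts up the slope with magnitude f = μN = 0.07 × 221.122 = 15.479 N.
Net force along the incline is 98.446 − 15.479 = 82.967 N, so a = 82.967 / 24.7 = 3.3590 m/s².

3.36 m/s²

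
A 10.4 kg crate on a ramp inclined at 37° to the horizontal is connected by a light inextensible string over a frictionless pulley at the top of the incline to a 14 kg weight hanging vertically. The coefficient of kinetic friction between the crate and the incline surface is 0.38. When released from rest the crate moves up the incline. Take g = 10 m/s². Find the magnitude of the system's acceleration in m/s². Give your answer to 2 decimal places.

For the crate on the incline: the weight component along the slope is m₁g sin 37° = 10.4 × 10 × 0.6018 = 62.587 N and the normal force is N = m₁g cos 37° = 83.058 N.
Kinetic friction opposes the crate's motion up the incline: f = μN = 0.38 × 83.058 = 31.562 N acting down the slope.
Newton's second law for the crate (up-slope positive): T − 62.587 − 31.562 = 10.4 a. For the hanging weight (downward positive): 14 × 10 − T = 14 a.
Adding the two equations eliminates T: 45.851 = 24.4 a, so a = 1.8791 m/s².

1.88 m/s²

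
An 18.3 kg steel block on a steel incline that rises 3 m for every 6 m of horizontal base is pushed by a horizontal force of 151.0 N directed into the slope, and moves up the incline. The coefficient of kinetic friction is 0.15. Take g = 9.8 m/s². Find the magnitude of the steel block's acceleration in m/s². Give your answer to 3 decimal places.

The horizontal push has components F cos 26.57° = 151.0 × 0.8944 = 135.054 N up the incline and F sin 26.57° = 151.0 × 0.4472 = 67.527 N pressing into the surface.
The normal force is therefore N = mg cos 26.57° + F sin 26.57° = 160.402 + 67.527 = 227.929 N, and kinetic friction down the slope is μN = 0.15 × 227.929 = 34.189 N.
Along the incline: F cos 26.57° − mg sin 26.57° − μN = ma, so 135.054 − 80.201 − 34.189 = 18.3 a, giving a = 1.1292 m/s².

1.129 m/s²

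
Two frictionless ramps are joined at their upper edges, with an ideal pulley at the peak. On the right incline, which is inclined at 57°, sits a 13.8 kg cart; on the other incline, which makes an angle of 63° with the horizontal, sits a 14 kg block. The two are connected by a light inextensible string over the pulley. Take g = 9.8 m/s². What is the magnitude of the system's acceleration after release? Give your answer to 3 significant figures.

0.317 m/s²

Resolve each weight along its own incline: the 13.8 kg mass has component 13.8 × 9.8 × sin 57° = 113.422 N down its slope, and the 14 kg mass has 14 × 9.8 × sin 63° = 122.246 N down its slope.
The 14 kg side's 122.246 N exceeds the other side's 113.422 N, so that mass slides down and the 13.8 kg mass slides up. Taking that direction as positive, Newton's second law for the whole system gives 122.246 − 113.422 = (13.8 + 14) a, so a = 8.824 / 27.8 = 0.3174 m/s².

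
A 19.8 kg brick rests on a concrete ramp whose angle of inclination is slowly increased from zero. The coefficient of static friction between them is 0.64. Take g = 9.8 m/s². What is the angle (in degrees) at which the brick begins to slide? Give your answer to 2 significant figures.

At the threshold of sliding, static friction is at its maximum μ_s N and exactly balances the weight component along the incline: mg sin θ = μ_s mg cos θ.
Hence tan θ = μ_s = 0.64, so θ = arctan(0.64) = 32.6192°.

33°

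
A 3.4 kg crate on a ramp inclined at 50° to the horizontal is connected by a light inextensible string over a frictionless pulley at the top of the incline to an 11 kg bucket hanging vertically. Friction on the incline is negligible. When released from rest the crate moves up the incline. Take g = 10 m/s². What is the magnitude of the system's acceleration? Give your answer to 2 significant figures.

For the crate on the incline: the weight component along the slope is m₁g sin 50° = 3.4 × 10 × 0.7660 = 26.044 N and the normal force is N = m₁g cos 50° = 21.855 N.
Newton's second law for the crate (up-slope positive): T − 26.044 = 3.4 a. For the hanging bucket (downward positive): 11 × 10 − T = 11 a.
Adding the two equations eliminates T: 83.956 = 14.4 a, so a = 5.8303 m/s².

5.8 m/s²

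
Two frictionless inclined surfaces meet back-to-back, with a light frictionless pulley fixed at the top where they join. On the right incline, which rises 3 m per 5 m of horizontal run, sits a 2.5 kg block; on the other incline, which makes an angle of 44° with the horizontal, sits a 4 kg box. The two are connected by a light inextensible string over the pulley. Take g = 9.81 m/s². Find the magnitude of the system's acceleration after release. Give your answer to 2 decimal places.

2.25 m/s²

Resolve each weight along its own incline: the 2.5 kg mass has component 2.5 × 9.81 × sin 30.96° = 12.618 N down its slope, and the 4 kg mass has 4 × 9.81 × sin 44° = 27.258 N down its slope.
The 4 kg side's 27.258 N exceeds the other side's 12.618 N, so that mass slides down and the 2.5 kg mass slides up. Taking that direction as positive, Newton's second law for the whole system gives 27.258 − 12.618 = (2.5 + 4) a, so a = 14.640 / 6.5 = 2.2523 m/s².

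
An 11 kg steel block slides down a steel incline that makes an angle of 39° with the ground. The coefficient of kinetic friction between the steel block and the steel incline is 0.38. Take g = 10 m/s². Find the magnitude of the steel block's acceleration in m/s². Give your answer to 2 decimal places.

Resolving the weight along the incline: the component pulling the steel block down the slope is mg sin 39° = 11 × 10 × 0.6293 = 69.223 N, and the normal force is N = mg cos 39° = 11 × 10 × 0.7771 = 85.481 N.
Kinetic friction acts up the slope with magnitude f = μN = 0.38 × 85.481 = 32.483 N.
Net force along the incline is 69.223 − 32.483 = 36.740 N, so a = 36.740 / 11 = 3.3400 m/s².

3.34 m/s²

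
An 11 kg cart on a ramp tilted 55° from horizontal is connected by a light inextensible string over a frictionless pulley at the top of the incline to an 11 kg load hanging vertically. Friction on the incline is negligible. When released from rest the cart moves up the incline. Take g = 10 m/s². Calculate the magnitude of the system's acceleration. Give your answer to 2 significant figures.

For the cart on the incline: the weight component along the slope is m₁g sin 55° = 11 × 10 × 0.8192 = 90.112 N and the normal force is N = m₁g cos 55° = 63.093 N.
Newton's second law for the cart (up-slope positive): T − 90.112 = 11 a. For the hanging load (downward positive): 11 × 10 − T = 11 a.
Adding the two equations eliminates T: 19.888 = 22 a, so a = 0.9040 m/s².

0.90 m/s²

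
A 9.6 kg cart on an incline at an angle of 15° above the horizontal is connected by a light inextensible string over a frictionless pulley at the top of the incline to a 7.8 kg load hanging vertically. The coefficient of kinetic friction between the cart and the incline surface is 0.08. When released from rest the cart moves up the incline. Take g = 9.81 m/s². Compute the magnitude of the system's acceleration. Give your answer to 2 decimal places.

2.58 m/s²

For the cart on the incline: the weight component along the slope is m₁g sin 15° = 9.6 × 9.81 × 0.2588 = 24.373 N and the normal force is N = m₁g cos 15° = 90.967 N.
Kinetic friction opposes the cart's motion up the incline: f = μN = 0.08 × 90.967 = 7.277 N acting down the slope.
Newton's second law for the cart (up-slope positive): T − 24.373 − 7.277 = 9.6 a. For the hanging load (downward positive): 7.8 × 9.81 − T = 7.8 a.
Adding the two equations eliminates T: 44.868 = 17.4 a, so a = 2.5786 m/s².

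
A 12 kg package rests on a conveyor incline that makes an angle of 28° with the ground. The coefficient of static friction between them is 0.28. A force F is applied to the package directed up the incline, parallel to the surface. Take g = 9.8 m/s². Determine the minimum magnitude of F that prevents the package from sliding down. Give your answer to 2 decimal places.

The normal force is N = mg cos 28° = 103.835 N. With F at its minimum the package is on the verge of sliding down, so static friction is at its maximum μ_s N = 0.28 × 103.835 = 29.074 N and acts up the slope.
Equilibrium along the incline: F + μ_s N = mg sin 28°, so F = 55.210 − 29.074 = 26.136 N.

26.14 N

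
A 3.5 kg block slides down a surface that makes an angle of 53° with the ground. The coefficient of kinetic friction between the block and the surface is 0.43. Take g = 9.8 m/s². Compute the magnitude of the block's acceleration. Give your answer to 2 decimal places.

5.29 m/s²

Resolving the weight along the incline: the component pulling the block down the slope is mg sin 53° = 3.5 × 9.8 × 0.7986 = 27.392 N, and the normal force is N = mg cos 53° = 3.5 × 9.8 × 0.6018 = 20.642 N.
Kinetic friction acts up the slope with magnitude f = μN = 0.43 × 20.642 = 8.876 N.
Net force along the incline is 27.392 − 8.876 = 18.516 N, so a = 18.516 / 3.5 = 5.2903 m/s².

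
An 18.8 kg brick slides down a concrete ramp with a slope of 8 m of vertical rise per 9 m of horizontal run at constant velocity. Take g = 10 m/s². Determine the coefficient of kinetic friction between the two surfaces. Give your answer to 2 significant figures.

0.89

At constant velocity the net force along the incline is zero: mg sin 41.63° = μ mg cos 41.63°.
So μ = tan 41.63° = 0.6644 / 0.7474 = 0.8889.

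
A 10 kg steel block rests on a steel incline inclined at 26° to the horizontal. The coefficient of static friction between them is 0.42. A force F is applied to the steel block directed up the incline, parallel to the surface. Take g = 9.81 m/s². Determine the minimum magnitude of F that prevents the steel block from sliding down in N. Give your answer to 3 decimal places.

The normal force is N = mg cos 26° = 88.172 N. With F at its minimum the steel block is on the verge of sliding down, so static friction is at its maximum μ_s N = 0.42 × 88.172 = 37.032 N and acts up the slope.
Equilibrium along the incline: F + μ_s N = mg sin 26°, so F = 43.004 − 37.032 = 5.972 N.

5.972 N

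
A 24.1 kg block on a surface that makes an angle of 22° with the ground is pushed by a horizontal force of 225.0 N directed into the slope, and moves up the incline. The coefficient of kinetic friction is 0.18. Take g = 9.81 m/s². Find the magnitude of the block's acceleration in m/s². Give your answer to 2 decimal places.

2.71 m/s²

The horizontal push has components F cos 22° = 225.0 × 0.9272 = 208.620 N up the incline and F sin 22° = 225.0 × 0.3746 = 84.285 N pressing into the surface.
The normal force is therefore N = mg cos 22° + F sin 22° = 219.210 + 84.285 = 303.495 N, and kinetic friction down the slope is μN = 0.18 × 303.495 = 54.629 N.
Along the incline: F cos 22° − mg sin 22° − μN = ma, so 208.620 − 88.563 − 54.629 = 24.1 a, giving a = 2.7149 m/s².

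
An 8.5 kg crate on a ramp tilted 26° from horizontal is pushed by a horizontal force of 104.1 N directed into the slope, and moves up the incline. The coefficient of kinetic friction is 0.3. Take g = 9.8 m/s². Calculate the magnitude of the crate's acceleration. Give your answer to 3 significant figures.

The horizontal push has components F cos 26° = 104.1 × 0.8988 = 93.565 N up the incline and F sin 26° = 104.1 × 0.4384 = 45.637 N pressing into the surface.
The normal force is therefore N = mg cos 26° + F sin 26° = 74.870 + 45.637 = 120.507 N, and kinetic friction down the slope is μN = 0.3 × 120.507 = 36.152 N.
Along the incline: F cos 26° − mg sin 26° − μN = ma, so 93.565 − 36.519 − 36.152 = 8.5 a, giving a = 2.4581 m/s².

2.46 m/s²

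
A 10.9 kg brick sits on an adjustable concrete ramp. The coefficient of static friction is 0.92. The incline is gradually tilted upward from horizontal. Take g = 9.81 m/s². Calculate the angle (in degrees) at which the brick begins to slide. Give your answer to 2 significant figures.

At the threshold of sliding, static friction is at its maximum μ_s N and exactly balances the weight component along the incline: mg sin θ = μ_s mg cos θ.
Hence tan θ = μ_s = 0.92, so θ = arctan(0.92) = 42.6141°.

43°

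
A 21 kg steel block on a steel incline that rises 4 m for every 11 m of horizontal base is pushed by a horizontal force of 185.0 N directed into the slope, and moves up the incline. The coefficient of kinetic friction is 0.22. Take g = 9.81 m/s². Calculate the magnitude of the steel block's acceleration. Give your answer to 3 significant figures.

2.24 m/s²

The horizontal push has components F cos 19.98° = 185.0 × 0.9398 = 173.863 N up the incline and F sin 19.98° = 185.0 × 0.3417 = 63.215 N pressing into the surface.
The normal force is therefore N = mg cos 19.98° + F sin 19.98° = 193.608 + 63.215 = 256.823 N, and kinetic friction down the slope is μN = 0.22 × 256.823 = 56.501 N.
Along the incline: F cos 19.98° − mg sin 19.98° − μN = ma, so 173.863 − 70.394 − 56.501 = 21 a, giving a = 2.2366 m/s².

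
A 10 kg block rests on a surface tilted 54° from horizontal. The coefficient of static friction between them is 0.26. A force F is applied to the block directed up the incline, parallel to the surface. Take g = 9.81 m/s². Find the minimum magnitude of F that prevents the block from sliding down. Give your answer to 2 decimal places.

64.37 N

The normal force is N = mg cos 54° = 57.662 N. With F at its minimum the block is on the verge of sliding down, so static friction is at its maximum μ_s N = 0.26 × 57.662 = 14.992 N and acts up the slope.
Equilibrium along the incline: F + μ_s N = mg sin 54°, so F = 79.365 − 14.992 = 64.373 N.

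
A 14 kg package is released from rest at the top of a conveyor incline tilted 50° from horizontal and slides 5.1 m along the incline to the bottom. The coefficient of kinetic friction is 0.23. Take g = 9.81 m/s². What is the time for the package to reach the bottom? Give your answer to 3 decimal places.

1.297 s

The weight component along the incline is mg sin 50° = 105.209 N and the normal force is N = mg cos 50° = 88.280 N.
Friction up the slope is f = μN = 0.23 × 88.280 = 20.304 N, so the net downslope force is 105.209 − 20.304 = 84.905 N and a = 84.905 / 14 = 6.0646 m/s².
Starting from rest, L = ½at², so t = √(2L/a) = √(2 × 5.1 / 6.0646) = 1.2969 s.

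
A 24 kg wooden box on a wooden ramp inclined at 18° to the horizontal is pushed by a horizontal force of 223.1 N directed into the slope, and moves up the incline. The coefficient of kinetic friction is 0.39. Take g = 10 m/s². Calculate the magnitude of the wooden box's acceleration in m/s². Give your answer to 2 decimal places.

The horizontal push has components F cos 18° = 223.1 × 0.9511 = 212.190 N up the incline and F sin 18° = 223.1 × 0.3090 = 68.938 N pressing into the surface.
The normal force is therefore N = mg cos 18° + F sin 18° = 228.264 + 68.938 = 297.202 N, and kinetic friction down the slope is μN = 0.39 × 297.202 = 115.909 N.
Along the incline: F cos 18° − mg sin 18° − μN = ma, so 212.190 − 74.160 − 115.909 = 24 a, giving a = 0.9217 m/s².

0.92 m/s²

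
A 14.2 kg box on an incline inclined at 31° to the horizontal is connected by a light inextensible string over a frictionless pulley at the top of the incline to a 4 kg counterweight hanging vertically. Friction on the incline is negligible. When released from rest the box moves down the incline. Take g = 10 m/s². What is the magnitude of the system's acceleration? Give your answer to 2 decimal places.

1.82 m/s²

For the box on the incline: the weight component along the slope is m₁g sin 31° = 14.2 × 10 × 0.5150 = 73.130 N and the normal force is N = m₁g cos 31° = 121.718 N.
Newton's second law for the box (down-slope positive): 73.130 − T = 14.2 a. For the hanging counterweight (upward positive): T − 4 × 10 = 4 a.
Adding the two equations eliminates T: 33.130 = 18.2 a, so a = 1.8203 m/s².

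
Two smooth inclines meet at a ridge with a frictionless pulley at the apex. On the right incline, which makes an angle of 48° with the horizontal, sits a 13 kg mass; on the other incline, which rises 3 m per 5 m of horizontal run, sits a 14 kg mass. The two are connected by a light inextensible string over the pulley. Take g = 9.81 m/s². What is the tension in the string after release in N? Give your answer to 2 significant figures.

83 N

Resolve each weight along its own incline: the 13 kg mass has component 13 × 9.81 × sin 48° = 94.773 N down its slope, and the 14 kg mass has 14 × 9.81 × sin 30.96° = 70.661 N down its slope.
The 13 kg side's 94.773 N exceeds the other side's 70.661 N, so that mass slides down and the 14 kg mass slides up. Taking that direction as positive, Newton's second law for the whole system gives 94.773 − 70.661 = (13 + 14) a, so a = 24.112 / 27 = 0.8930 m/s².
For the 14 kg mass (up-slope positive): T − 70.661 = 14 × 0.8930, so T = 83.163 N.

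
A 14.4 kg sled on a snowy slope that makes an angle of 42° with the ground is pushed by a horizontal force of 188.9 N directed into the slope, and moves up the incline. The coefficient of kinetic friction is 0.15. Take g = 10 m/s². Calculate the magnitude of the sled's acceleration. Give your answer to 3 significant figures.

The horizontal push has components F cos 42° = 188.9 × 0.7431 = 140.372 N up the incline and F sin 42° = 188.9 × 0.6691 = 126.393 N pressing into the surface.
The normal force is therefore N = mg cos 42° + F sin 42° = 107.006 + 126.393 = 233.399 N, and kinetic friction down the slope is μN = 0.15 × 233.399 = 35.010 N.
Along the incline: F cos 42° − mg sin 42° − μN = ma, so 140.372 − 96.350 − 35.010 = 14.4 a, giving a = 0.6258 m/s².

0.626 m/s²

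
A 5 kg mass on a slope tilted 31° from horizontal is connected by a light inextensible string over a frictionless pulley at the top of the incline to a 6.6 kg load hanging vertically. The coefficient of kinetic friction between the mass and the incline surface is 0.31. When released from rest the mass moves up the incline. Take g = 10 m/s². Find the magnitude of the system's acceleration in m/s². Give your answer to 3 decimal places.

For the mass on the incline: the weight component along the slope is m₁g sin 31° = 5 × 10 × 0.5150 = 25.750 N and the normal force is N = m₁g cos 31° = 42.858 N.
Kinetic friction opposes the mass's motion up the incline: f = μN = 0.31 × 42.858 = 13.286 N acting down the slope.
Newton's second law for the mass (up-slope positive): T − 25.750 − 13.286 = 5 a. For the hanging load (downward positive): 6.6 × 10 − T = 6.6 a.
Adding the two equations eliminates T: 26.964 = 11.6 a, so a = 2.3245 m/s².

2.324 m/s²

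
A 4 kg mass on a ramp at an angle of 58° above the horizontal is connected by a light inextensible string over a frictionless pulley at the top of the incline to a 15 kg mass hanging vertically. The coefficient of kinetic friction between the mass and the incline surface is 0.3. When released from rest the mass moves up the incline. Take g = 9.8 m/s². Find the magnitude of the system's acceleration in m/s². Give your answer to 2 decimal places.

5.66 m/s²

For the mass on the incline: the weight component along the slope is m₁g sin 58° = 4 × 9.8 × 0.8480 = 33.242 N and the normal force is N = m₁g cos 58° = 20.773 N.
Kinetic friction opposes the mass's motion up the incline: f = μN = 0.3 × 20.773 = 6.232 N acting down the slope.
Newton's second law for the mass (up-slope positive): T − 33.242 − 6.232 = 4 a. For the hanging mass (downward positive): 15 × 9.8 − T = 15 a.
Adding the two equations eliminates T: 107.526 = 19 a, so a = 5.6593 m/s².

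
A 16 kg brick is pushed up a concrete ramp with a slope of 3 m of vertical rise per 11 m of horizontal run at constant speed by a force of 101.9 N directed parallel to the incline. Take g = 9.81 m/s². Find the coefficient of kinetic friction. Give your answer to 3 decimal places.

At constant speed ΣF = 0 along the incline. The applied 101.9 N acts up the slope; the weight component mg sin 15.26° = 41.299 N and kinetic friction μN both act down the slope.
So 101.9 = 41.299 + μ × 151.429, giving μ = (101.9 − 41.299) / 151.429 = 0.4002.

0.400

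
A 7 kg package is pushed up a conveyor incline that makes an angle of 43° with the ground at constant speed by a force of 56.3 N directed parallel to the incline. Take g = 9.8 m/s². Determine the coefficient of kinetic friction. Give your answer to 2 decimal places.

0.19

At constant speed ΣF = 0 along the incline. The applied 56.3 N acts up the slope; the weight component mg sin 43° = 46.785 N and kinetic friction μN both act down the slope.
So 56.3 = 46.785 + μ × 50.171, giving μ = (56.3 − 46.785) / 50.171 = 0.1897.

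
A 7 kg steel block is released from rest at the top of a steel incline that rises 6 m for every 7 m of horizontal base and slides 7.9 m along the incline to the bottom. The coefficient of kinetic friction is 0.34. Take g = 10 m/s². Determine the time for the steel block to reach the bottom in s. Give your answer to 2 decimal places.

2.01 s

The weight component along the incline is mg sin 40.60° = 45.555 N and the normal force is N = mg cos 40.60° = 53.148 N.
Friction up the slope is f = μN = 0.34 × 53.148 = 18.070 N, so the net downslope force is 45.555 − 18.070 = 27.485 N and a = 27.485 / 7 = 3.9264 m/s².
Starting from rest, L = ½at², so t = √(2L/a) = √(2 × 7.9 / 3.9264) = 2.0060 s.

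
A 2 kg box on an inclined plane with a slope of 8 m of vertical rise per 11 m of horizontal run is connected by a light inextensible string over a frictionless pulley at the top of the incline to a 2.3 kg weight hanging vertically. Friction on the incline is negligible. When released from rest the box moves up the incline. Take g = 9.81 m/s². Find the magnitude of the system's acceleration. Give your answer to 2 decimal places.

2.56 m/s²

For the box on the incline: the weight component along the slope is m₁g sin 36.03° = 2 × 9.81 × 0.5882 = 11.540 N and the normal force is N = m₁g cos 36.03° = 15.867 N.
Newton's second law for the box (up-slope positive): T − 11.540 = 2 a. For the hanging weight (downward positive): 2.3 × 9.81 − T = 2.3 a.
Adding the two equations eliminates T: 11.023 = 4.3 a, so a = 2.5635 m/s².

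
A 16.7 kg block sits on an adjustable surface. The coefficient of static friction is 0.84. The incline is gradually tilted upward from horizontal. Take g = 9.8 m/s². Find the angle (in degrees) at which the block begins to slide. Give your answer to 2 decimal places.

40.03°

At the threshold of sliding, static friction is at its maximum μ_s N and exactly balances the weight component along the incline: mg sin θ = μ_s mg cos θ.
Hence tan θ = μ_s = 0.84, so θ = arctan(0.84) = 40.0303°.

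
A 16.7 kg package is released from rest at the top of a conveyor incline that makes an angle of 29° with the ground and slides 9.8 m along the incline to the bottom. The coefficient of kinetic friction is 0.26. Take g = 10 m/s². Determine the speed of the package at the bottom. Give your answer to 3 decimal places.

The weight component along the incline is mg sin 29° = 80.963 N and the normal force is N = mg cos 29° = 146.061 N.
Friction up the slope is f = μN = 0.26 × 146.061 = 37.976 N, so the net downslope force is 80.963 − 37.976 = 42.987 N and a = 42.987 / 16.7 = 2.5741 m/s².
Starting from rest over a distance of 9.8 m, v² = 2aL = 2 × 2.5741 × 9.8 = 50.4524, so v = 7.1030 m/s.

7.103 m/s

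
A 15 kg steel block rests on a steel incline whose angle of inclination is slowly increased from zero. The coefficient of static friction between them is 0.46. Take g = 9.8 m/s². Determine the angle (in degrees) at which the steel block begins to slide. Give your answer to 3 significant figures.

At the threshold of sliding, static friction is at its maximum μ_s N and exactly balances the weight component along the incline: mg sin θ = μ_s mg cos θ.
Hence tan θ = μ_s = 0.46, so θ = arctan(0.46) = 24.7024°.

24.7°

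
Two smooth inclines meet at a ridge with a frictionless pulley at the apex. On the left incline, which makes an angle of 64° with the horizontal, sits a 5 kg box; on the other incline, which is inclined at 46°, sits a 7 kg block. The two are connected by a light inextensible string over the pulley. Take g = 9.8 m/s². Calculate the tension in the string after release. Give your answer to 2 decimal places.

Resolve each weight along its own incline: the 5 kg mass has component 5 × 9.8 × sin 64° = 44.041 N down its slope, and the 7 kg mass has 7 × 9.8 × sin 46° = 49.347 N down its slope.
The 7 kg side's 49.347 N exceeds the other side's 44.041 N, so that mass slides down and the 5 kg mass slides up. Taking that direction as positive, Newton's second law for the whole system gives 49.347 − 44.041 = (5 + 7) a, so a = 5.306 / 12 = 0.4422 m/s².
For the 5 kg mass (up-slope positive): T − 44.041 = 5 × 0.4422, so T = 46.252 N.

46.25 N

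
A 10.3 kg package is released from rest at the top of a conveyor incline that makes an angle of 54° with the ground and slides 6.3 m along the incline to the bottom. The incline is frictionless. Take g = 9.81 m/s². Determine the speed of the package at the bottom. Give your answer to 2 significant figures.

The weight component along the incline is mg sin 54° = 81.746 N and the normal force is N = mg cos 54° = 59.392 N.
With no friction, a = g sin 54° = 7.9365 m/s².
Starting from rest over a distance of 6.3 m, v² = 2aL = 2 × 7.9365 × 6.3 = 99.9999, so v = 10.0000 m/s.

10.0 m/s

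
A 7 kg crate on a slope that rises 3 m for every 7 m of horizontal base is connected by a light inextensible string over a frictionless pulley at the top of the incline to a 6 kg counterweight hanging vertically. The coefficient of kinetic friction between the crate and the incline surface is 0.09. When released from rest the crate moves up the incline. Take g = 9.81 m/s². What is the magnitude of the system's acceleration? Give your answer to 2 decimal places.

For the crate on the incline: the weight component along the slope is m₁g sin 23.20° = 7 × 9.81 × 0.3939 = 27.049 N and the normal force is N = m₁g cos 23.20° = 63.118 N.
Kinetic friction opposes the crate's motion up the incline: f = μN = 0.09 × 63.118 = 5.681 N acting down the slope.
Newton's second law for the crate (up-slope positive): T − 27.049 − 5.681 = 7 a. For the hanging counterweight (downward positive): 6 × 9.81 − T = 6 a.
Adding the two equations eliminates T: 26.130 = 13 a, so a = 2.0100 m/s².

2.01 m/s²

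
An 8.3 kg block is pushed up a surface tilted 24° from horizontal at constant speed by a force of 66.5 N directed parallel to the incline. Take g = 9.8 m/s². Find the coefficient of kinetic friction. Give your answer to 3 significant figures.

At constant speed ΣF = 0 along the incline. The applied 66.5 N acts up the slope; the weight component mg sin 24° = 33.084 N and kinetic friction μN both act down the slope.
So 66.5 = 33.084 + μ × 74.308, giving μ = (66.5 − 33.084) / 74.308 = 0.4497.

0.450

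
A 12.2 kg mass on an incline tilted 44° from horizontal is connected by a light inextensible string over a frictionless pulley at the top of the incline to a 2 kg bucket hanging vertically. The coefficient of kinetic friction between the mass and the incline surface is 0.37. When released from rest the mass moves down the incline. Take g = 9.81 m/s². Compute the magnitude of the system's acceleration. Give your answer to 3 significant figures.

For the mass on the incline: the weight component along the slope is m₁g sin 44° = 12.2 × 9.81 × 0.6947 = 83.143 N and the normal force is N = m₁g cos 44° = 86.092 N.
Kinetic friction opposes the mass's motion down the incline: f = μN = 0.37 × 86.092 = 31.854 N acting up the slope.
Newton's second law for the mass (down-slope positive): 83.143 − 31.854 − T = 12.2 a. For the hanging bucket (upward positive): T − 2 × 9.81 = 2 a.
Adding the two equations eliminates T: 31.669 = 14.2 a, so a = 2.2302 m/s².

2.23 m/s²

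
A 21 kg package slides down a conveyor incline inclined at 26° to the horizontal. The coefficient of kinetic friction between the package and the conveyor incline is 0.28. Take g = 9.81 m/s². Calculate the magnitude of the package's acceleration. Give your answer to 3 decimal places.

Resolving the weight along the incline: the component pulling the package down the slope is mg sin 26° = 21 × 9.81 × 0.4384 = 90.315 N, and the normal force is N = mg cos 26° = 21 × 9.81 × 0.8988 = 185.162 N.
Kinetic friction acts up the slope with magnitude f = μN = 0.28 × 185.162 = 51.845 N.
Net force along the incline is 90.315 − 51.845 = 38.470 N, so a = 38.470 / 21 = 1.8319 m/s².

1.832 m/s²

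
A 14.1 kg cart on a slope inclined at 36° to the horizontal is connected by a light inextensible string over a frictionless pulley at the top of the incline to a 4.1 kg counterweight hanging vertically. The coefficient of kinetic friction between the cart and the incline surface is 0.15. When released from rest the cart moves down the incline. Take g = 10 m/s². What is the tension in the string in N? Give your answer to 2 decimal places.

46.58 N

For the cart on the incline: the weight component along the slope is m₁g sin 36° = 14.1 × 10 × 0.5878 = 82.880 N and the normal force is N = m₁g cos 36° = 114.071 N.
Kinetic friction opposes the cart's motion down the incline: f = μN = 0.15 × 114.071 = 17.111 N acting up the slope.
Newton's second law for the cart (down-slope positive): 82.880 − 17.111 − T = 14.1 a. For the hanging counterweight (upward positive): T − 4.1 × 10 = 4.1 a.
Adding the two equations eliminates T: 24.769 = 18.2 a, so a = 1.3609 m/s².
Then from the hanging counterweight's equation, T = 4.1 × (10 + 1.3609) = 46.580 N.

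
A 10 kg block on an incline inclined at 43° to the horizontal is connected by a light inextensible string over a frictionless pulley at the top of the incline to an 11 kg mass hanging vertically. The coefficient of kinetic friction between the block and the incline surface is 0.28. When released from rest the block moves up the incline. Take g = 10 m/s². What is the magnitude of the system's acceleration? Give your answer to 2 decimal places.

For the block on the incline: the weight component along the slope is m₁g sin 43° = 10 × 10 × 0.6820 = 68.200 N and the normal force is N = m₁g cos 43° = 73.135 N.
Kinetic friction opposes the block's motion up the incline: f = μN = 0.28 × 73.135 = 20.478 N acting down the slope.
Newton's second law for the block (up-slope positive): T − 68.200 − 20.478 = 10 a. For the hanging mass (downward positive): 11 × 10 − T = 11 a.
Adding the two equations eliminates T: 21.322 = 21 a, so a = 1.0153 m/s².

1.02 m/s²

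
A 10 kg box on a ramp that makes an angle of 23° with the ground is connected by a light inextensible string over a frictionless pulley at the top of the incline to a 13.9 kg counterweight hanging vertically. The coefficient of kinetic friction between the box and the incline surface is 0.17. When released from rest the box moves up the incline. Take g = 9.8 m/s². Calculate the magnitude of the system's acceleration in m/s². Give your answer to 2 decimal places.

For the box on the incline: the weight component along the slope is m₁g sin 23° = 10 × 9.8 × 0.3907 = 38.289 N and the normal force is N = m₁g cos 23° = 90.209 N.
Kinetic friction opposes the box's motion up the incline: f = μN = 0.17 × 90.209 = 15.336 N acting down the slope.
Newton's second law for the box (up-slope positive): T − 38.289 − 15.336 = 10 a. For the hanging counterweight (downward positive): 13.9 × 9.8 − T = 13.9 a.
Adding the two equations eliminates T: 82.595 = 23.9 a, so a = 3.4559 m/s².

3.46 m/s²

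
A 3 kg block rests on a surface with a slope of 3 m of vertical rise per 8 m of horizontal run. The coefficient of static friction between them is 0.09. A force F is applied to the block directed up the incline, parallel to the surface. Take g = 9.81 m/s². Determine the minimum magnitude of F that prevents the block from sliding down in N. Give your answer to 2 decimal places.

The normal force is N = mg cos 20.56° = 27.556 N. With F at its minimum the block is on the verge of sliding down, so static friction is at its maximum μ_s N = 0.09 × 27.556 = 2.480 N and acts up the slope.
Equilibrium along the incline: F + μ_s N = mg sin 20.56°, so F = 10.334 − 2.480 = 7.854 N.

7.85 N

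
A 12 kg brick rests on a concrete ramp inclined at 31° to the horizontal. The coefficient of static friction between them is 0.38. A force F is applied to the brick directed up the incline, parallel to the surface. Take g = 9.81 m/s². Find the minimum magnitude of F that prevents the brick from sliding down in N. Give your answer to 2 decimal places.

22.29 N

The normal force is N = mg cos 31° = 100.906 N. With F at its minimum the brick is on the verge of sliding down, so static friction is at its maximum μ_s N = 0.38 × 100.906 = 38.344 N and acts up the slope.
Equilibrium along the incline: F + μ_s N = mg sin 31°, so F = 60.630 − 38.344 = 22.286 N.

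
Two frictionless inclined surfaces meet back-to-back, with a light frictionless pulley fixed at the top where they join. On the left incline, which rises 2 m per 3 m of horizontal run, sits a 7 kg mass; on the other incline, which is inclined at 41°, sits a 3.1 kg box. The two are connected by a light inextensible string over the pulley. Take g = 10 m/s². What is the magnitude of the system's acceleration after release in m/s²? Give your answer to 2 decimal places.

1.83 m/s²

Resolve each weight along its own incline: the 7 kg mass has component 7 × 10 × sin 33.69° = 38.829 N down its slope, and the 3.1 kg mass has 3.1 × 10 × sin 41° = 20.338 N down its slope.
The 7 kg side's 38.829 N exceeds the other side's 20.338 N, so that mass slides down and the 3.1 kg mass slides up. Taking that direction as positive, Newton's second law for the whole system gives 38.829 − 20.338 = (7 + 3.1) a, so a = 18.491 / 10.1 = 1.8308 m/s².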